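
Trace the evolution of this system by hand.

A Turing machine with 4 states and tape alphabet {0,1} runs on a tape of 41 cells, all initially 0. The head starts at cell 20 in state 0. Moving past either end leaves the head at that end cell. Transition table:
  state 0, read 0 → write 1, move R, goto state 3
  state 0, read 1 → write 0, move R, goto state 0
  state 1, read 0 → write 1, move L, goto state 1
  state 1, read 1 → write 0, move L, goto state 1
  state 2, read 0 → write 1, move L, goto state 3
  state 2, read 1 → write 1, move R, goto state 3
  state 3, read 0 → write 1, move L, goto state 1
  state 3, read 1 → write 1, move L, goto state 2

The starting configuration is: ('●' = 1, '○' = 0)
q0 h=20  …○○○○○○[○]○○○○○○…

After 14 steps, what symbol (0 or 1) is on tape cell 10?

gen 0: q0 h=20  …○○○○○○[○]○○○○○○…
gen 1: q3 h=21  …○○○○○●[○]○○○○○○…
gen 2: q1 h=20  …○○○○○○[●]●○○○○○…
gen 3: q1 h=19  …○○○○○○[○]○●○○○○…
gen 4: q1 h=18  …○○○○○○[○]●○●○○○…
gen 5: q1 h=17  …○○○○○○[○]●●○●○○…
gen 6: q1 h=16  …○○○○○○[○]●●●○●○…
gen 7: q1 h=15  …○○○○○○[○]●●●●○●…
gen 8: q1 h=14  …○○○○○○[○]●●●●●○…
gen 9: q1 h=13  …○○○○○○[○]●●●●●●…
gen 10: q1 h=12  …○○○○○○[○]●●●●●●…
gen 11: q1 h=11  …○○○○○○[○]●●●●●●…
gen 12: q1 h=10  …○○○○○○[○]●●●●●●…
gen 13: q1 h= 9  …○○○○○○[○]●●●●●●…
gen 14: q1 h= 8  …○○○○○○[○]●●●●●●…

1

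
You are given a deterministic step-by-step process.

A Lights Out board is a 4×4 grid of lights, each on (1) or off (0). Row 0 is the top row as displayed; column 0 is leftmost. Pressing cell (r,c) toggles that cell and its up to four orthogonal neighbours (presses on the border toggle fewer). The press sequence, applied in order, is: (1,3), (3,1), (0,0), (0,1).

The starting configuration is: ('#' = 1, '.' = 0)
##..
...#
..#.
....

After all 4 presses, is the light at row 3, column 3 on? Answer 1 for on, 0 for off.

[0] ##..
...#
..#.
....
[1] ##.#
..#.
..##
....
[2] ##.#
..#.
.###
###.
[3] ...#
#.#.
.###
###.
[4] ####
###.
.###
###.

0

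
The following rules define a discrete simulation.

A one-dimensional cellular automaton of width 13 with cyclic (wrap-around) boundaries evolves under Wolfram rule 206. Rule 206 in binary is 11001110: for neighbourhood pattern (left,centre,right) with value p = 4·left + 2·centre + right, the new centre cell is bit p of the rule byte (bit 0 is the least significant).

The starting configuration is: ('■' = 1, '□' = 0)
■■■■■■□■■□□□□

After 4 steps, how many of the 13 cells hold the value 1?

t=0: ■■■■■■□■■□□□□
t=1: ■■■■■■□■■□□□■
t=2: ■■■■■■□■■□□■■
t=3: ■■■■■■□■■□■■■
t=4: ■■■■■■□■■□■■■

11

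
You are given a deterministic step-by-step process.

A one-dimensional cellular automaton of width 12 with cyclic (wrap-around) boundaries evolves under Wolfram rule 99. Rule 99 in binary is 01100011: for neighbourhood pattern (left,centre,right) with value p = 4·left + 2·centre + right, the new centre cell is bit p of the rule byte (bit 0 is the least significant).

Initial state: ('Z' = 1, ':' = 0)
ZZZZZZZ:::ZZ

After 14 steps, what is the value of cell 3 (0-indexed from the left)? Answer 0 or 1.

step 0: ZZZZZZZ:::ZZ
step 1: ::::::Z:ZZ::
step 2: ZZZZZZ:Z:Z:Z
step 3: :::::ZZ:Z:Z:
step 4: ZZZZZ:ZZ:Z::
step 5: ::::ZZ:ZZ::Z
step 6: :ZZZ:ZZ:Z:Z:
step 7: Z::ZZ:ZZ:Z::
step 8: ::Z:ZZ:ZZ::Z
step 9: :Z:Z:ZZ:Z:Z:
step 10: Z:Z:Z:ZZ:Z::
step 11: :Z:Z:Z:ZZ::Z
step 12: Z:Z:Z:Z:Z:Z:
step 13: :Z:Z:Z:Z:Z:Z
step 14: Z:Z:Z:Z:Z:Z:

0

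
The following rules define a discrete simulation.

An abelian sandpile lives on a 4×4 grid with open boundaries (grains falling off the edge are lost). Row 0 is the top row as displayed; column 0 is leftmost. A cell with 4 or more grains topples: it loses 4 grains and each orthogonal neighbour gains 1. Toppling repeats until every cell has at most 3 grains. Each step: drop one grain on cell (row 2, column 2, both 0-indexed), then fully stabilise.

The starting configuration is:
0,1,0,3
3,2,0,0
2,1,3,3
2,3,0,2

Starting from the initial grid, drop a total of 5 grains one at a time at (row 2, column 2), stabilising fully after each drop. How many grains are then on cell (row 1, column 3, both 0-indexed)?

1

t=0: 0,1,0,3
3,2,0,0
2,1,3,3
2,3,0,2
t=1: 0,1,0,3
3,2,1,1
2,2,1,0
2,3,1,3
t=2: 0,1,0,3
3,2,1,1
2,2,2,0
2,3,1,3
t=3: 0,1,0,3
3,2,1,1
2,2,3,0
2,3,1,3
t=4: 0,1,0,3
3,2,2,1
2,3,0,1
2,3,2,3
t=5: 0,1,0,3
3,2,2,1
2,3,1,1
2,3,2,3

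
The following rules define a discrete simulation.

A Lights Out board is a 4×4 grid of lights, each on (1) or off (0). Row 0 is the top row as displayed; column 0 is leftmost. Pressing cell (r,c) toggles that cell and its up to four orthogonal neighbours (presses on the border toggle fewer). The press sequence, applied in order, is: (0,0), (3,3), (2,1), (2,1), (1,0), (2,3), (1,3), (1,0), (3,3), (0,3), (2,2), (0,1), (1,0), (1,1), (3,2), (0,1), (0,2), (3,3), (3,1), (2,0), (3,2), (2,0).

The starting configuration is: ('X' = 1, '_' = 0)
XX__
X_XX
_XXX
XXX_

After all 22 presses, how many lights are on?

step 0: XX__
X_XX
_XXX
XXX_
step 1: ____
__XX
_XXX
XXX_
step 2: ____
__XX
_XX_
XX_X
step 3: ____
_XXX
X___
X__X
step 4: ____
__XX
_XX_
XX_X
step 5: X___
XXXX
XXX_
XX_X
step 6: X___
XXX_
XX_X
XX__
step 7: X__X
XX_X
XX__
XX__
step 8: ___X
___X
_X__
XX__
step 9: ___X
___X
_X_X
XXXX
step 10: __X_
____
_X_X
XXXX
step 11: __X_
__X_
__X_
XX_X
step 12: XX__
_XX_
__X_
XX_X
step 13: _X__
X_X_
X_X_
XX_X
step 14: ____
_X__
XXX_
XX_X
step 15: ____
_X__
XX__
X_X_
step 16: XXX_
____
XX__
X_X_
step 17: X__X
__X_
XX__
X_X_
step 18: X__X
__X_
XX_X
X__X
step 19: X__X
__X_
X__X
_XXX
step 20: X__X
X_X_
_X_X
XXXX
step 21: X__X
X_X_
_XXX
X___
step 22: X__X
__X_
X_XX
____

6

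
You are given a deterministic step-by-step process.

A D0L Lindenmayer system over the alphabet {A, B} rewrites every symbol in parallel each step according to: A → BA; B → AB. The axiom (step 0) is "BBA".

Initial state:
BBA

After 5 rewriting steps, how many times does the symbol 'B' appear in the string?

k=0  BBA
k=1  ABABBA
k=2  BAABBAABABBA
k=3  ABBABAABABBABAABBAABABBA
k=4  BAABABBAABBABAABBAABABBAABBABAABABBABAABBAABABBA
k=5  ABBABAABBAABABBABAABABBAABBABAABABBABAABBAABABBABAABABBAABBABAABBAABABBAABBABAABABBABAABBAABABBA

48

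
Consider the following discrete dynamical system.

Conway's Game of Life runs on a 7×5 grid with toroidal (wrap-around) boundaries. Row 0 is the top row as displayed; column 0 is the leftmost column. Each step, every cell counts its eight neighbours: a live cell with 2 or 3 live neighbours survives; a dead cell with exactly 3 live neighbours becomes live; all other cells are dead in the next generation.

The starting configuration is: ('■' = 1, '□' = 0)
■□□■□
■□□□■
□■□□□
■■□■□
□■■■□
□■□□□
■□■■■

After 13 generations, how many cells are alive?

[0] ■□□■□
■□□□■
□■□□□
■■□■□
□■■■□
□■□□□
■□■■■
[1] □□■□□
■■□□■
□■■□□
■□□■■
□□□■■
□□□□□
■□■■□
[2] □□■□□
■□□■□
□□■□□
■■□□□
■□□■□
□□■□□
□■■■□
[3] □□□□■
□■■■□
■□■□■
■■■□■
■□■□■
□□□□■
□■□■□
[4] ■■□□■
□■■□□
□□□□□
□□■□□
□□■□□
□■■□■
■□□■■
[5] □□□□□
□■■□□
□■■□□
□□□□□
□□■□□
□■■□■
□□□□□
[6] □□□□□
□■■□□
□■■□□
□■■□□
□■■■□
□■■■□
□□□□□
[7] □□□□□
□■■□□
■□□■□
■□□□□
■□□□□
□■□■□
□□■□□
[8] □■■□□
□■■□□
■□■□■
■■□□□
■■□□■
□■■□□
□□■□□
[9] □□□■□
□□□□□
□□■■■
□□■■□
□□□□■
□□■■□
□□□■□
[10] □□□□□
□□■□■
□□■□■
□□■□□
□□□□■
□□■■■
□□□■■
[11] □□□□■
□□□□□
□■■□□
□□□□□
□□■□■
■□■□□
□□■□■
[12] □□□■□
□□□□□
□□□□□
□■■■□
□■□■□
■□■□■
■■□□■
[13] ■□□□■
□□□□□
□□■□□
□■□■□
□□□□□
□□■□□
□■■□□

8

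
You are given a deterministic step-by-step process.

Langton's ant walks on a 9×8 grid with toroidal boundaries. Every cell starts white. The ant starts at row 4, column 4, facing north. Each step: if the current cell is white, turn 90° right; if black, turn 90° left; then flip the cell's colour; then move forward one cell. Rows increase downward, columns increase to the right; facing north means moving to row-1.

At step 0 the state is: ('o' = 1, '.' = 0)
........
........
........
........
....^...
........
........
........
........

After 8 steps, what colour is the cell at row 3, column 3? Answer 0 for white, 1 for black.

k=0  ........
........
........
........
....^...
........
........
........
........
k=1  ........
........
........
........
....o>..
........
........
........
........
k=2  ........
........
........
........
....oo..
.....v..
........
........
........
k=3  ........
........
........
........
....oo..
....<o..
........
........
........
k=4  ........
........
........
........
....^o..
....oo..
........
........
........
k=5  ........
........
........
........
...<.o..
....oo..
........
........
........
k=6  ........
........
........
...^....
...o.o..
....oo..
........
........
........
k=7  ........
........
........
...o>...
...o.o..
....oo..
........
........
........
k=8  ........
........
........
...oo...
...ovo..
....oo..
........
........
........

1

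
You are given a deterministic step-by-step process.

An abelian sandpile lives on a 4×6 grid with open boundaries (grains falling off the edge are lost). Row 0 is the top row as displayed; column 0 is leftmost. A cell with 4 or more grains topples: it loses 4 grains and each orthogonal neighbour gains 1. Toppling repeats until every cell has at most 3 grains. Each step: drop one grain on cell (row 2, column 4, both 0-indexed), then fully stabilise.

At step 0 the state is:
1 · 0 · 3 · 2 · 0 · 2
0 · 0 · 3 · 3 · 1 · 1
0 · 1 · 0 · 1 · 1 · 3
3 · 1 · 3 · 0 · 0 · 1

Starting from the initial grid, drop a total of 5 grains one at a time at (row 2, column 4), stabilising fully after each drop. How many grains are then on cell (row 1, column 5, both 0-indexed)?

2

t=0: 1 · 0 · 3 · 2 · 0 · 2
0 · 0 · 3 · 3 · 1 · 1
0 · 1 · 0 · 1 · 1 · 3
3 · 1 · 3 · 0 · 0 · 1
t=1: 1 · 0 · 3 · 2 · 0 · 2
0 · 0 · 3 · 3 · 1 · 1
0 · 1 · 0 · 1 · 2 · 3
3 · 1 · 3 · 0 · 0 · 1
t=2: 1 · 0 · 3 · 2 · 0 · 2
0 · 0 · 3 · 3 · 1 · 1
0 · 1 · 0 · 1 · 3 · 3
3 · 1 · 3 · 0 · 0 · 1
t=3: 1 · 0 · 3 · 2 · 0 · 2
0 · 0 · 3 · 3 · 2 · 2
0 · 1 · 0 · 2 · 1 · 0
3 · 1 · 3 · 0 · 1 · 2
t=4: 1 · 0 · 3 · 2 · 0 · 2
0 · 0 · 3 · 3 · 2 · 2
0 · 1 · 0 · 2 · 2 · 0
3 · 1 · 3 · 0 · 1 · 2
t=5: 1 · 0 · 3 · 2 · 0 · 2
0 · 0 · 3 · 3 · 2 · 2
0 · 1 · 0 · 2 · 3 · 0
3 · 1 · 3 · 0 · 1 · 2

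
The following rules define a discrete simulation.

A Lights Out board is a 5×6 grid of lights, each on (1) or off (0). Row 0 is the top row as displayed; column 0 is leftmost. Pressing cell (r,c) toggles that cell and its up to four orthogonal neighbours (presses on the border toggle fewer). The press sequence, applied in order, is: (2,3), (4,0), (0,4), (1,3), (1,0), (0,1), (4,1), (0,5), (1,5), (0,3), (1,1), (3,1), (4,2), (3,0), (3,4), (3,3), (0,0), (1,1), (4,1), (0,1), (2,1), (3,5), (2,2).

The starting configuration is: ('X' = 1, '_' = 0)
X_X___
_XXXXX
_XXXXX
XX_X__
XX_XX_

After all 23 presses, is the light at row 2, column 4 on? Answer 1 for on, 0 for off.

1

t=0: X_X___
_XXXXX
_XXXXX
XX_X__
XX_XX_
t=1: X_X___
_XX_XX
_X___X
XX____
XX_XX_
t=2: X_X___
_XX_XX
_X___X
_X____
___XX_
t=3: X_XXXX
_XX__X
_X___X
_X____
___XX_
t=4: X_X_XX
_X_XXX
_X_X_X
_X____
___XX_
t=5: __X_XX
X__XXX
XX_X_X
_X____
___XX_
t=6: XX__XX
XX_XXX
XX_X_X
_X____
___XX_
t=7: XX__XX
XX_XXX
XX_X_X
______
XXXXX_
t=8: XX____
XX_XX_
XX_X_X
______
XXXXX_
t=9: XX___X
XX_X_X
XX_X__
______
XXXXX_
t=10: XXXXXX
XX___X
XX_X__
______
XXXXX_
t=11: X_XXXX
__X__X
X__X__
______
XXXXX_
t=12: X_XXXX
__X__X
XX_X__
XXX___
X_XXX_
t=13: X_XXXX
__X__X
XX_X__
XX____
XX__X_
t=14: X_XXXX
__X__X
_X_X__
______
_X__X_
t=15: X_XXXX
__X__X
_X_XX_
___XXX
_X____
t=16: X_XXXX
__X__X
_X__X_
__X__X
_X_X__
t=17: _XXXXX
X_X__X
_X__X_
__X__X
_X_X__
t=18: __XXXX
_X___X
____X_
__X__X
_X_X__
t=19: __XXXX
_X___X
____X_
_XX__X
X_XX__
t=20: XX_XXX
_____X
____X_
_XX__X
X_XX__
t=21: XX_XXX
_X___X
XXX_X_
__X__X
X_XX__
t=22: XX_XXX
_X___X
XXX_XX
__X_X_
X_XX_X
t=23: XX_XXX
_XX__X
X__XXX
____X_
X_XX_X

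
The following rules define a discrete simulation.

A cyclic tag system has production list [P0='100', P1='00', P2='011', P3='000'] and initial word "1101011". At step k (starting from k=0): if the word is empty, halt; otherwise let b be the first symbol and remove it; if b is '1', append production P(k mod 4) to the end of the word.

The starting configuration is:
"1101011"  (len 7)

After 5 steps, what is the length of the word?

10

step 0: "1101011"  (len 7)
step 1: "101011100"  (len 9)
step 2: "0101110000"  (len 10)
step 3: "101110000"  (len 9)
step 4: "01110000000"  (len 11)
step 5: "1110000000"  (len 10)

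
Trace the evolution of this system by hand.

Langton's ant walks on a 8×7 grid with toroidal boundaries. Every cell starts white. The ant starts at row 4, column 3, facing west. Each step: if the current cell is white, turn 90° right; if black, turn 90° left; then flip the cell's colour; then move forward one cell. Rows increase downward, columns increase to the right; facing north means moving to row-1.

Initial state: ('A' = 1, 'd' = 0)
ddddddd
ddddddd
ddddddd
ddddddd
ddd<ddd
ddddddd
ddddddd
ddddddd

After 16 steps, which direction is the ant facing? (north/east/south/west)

west

step 0: ddddddd
ddddddd
ddddddd
ddddddd
ddd<ddd
ddddddd
ddddddd
ddddddd
step 1: ddddddd
ddddddd
ddddddd
ddd^ddd
dddAddd
ddddddd
ddddddd
ddddddd
step 2: ddddddd
ddddddd
ddddddd
dddA>dd
dddAddd
ddddddd
ddddddd
ddddddd
step 3: ddddddd
ddddddd
ddddddd
dddAAdd
dddAvdd
ddddddd
ddddddd
ddddddd
step 4: ddddddd
ddddddd
ddddddd
dddAAdd
ddd<Add
ddddddd
ddddddd
ddddddd
step 5: ddddddd
ddddddd
ddddddd
dddAAdd
ddddAdd
dddvddd
ddddddd
ddddddd
step 6: ddddddd
ddddddd
ddddddd
dddAAdd
ddddAdd
dd<Addd
ddddddd
ddddddd
step 7: ddddddd
ddddddd
ddddddd
dddAAdd
dd^dAdd
ddAAddd
ddddddd
ddddddd
step 8: ddddddd
ddddddd
ddddddd
dddAAdd
ddA>Add
ddAAddd
ddddddd
ddddddd
step 9: ddddddd
ddddddd
ddddddd
dddAAdd
ddAAAdd
ddAvddd
ddddddd
ddddddd
step 10: ddddddd
ddddddd
ddddddd
dddAAdd
ddAAAdd
ddAd>dd
ddddddd
ddddddd
step 11: ddddddd
ddddddd
ddddddd
dddAAdd
ddAAAdd
ddAdAdd
ddddvdd
ddddddd
step 12: ddddddd
ddddddd
ddddddd
dddAAdd
ddAAAdd
ddAdAdd
ddd<Add
ddddddd
step 13: ddddddd
ddddddd
ddddddd
dddAAdd
ddAAAdd
ddA^Add
dddAAdd
ddddddd
step 14: ddddddd
ddddddd
ddddddd
dddAAdd
ddAAAdd
ddAA>dd
dddAAdd
ddddddd
step 15: ddddddd
ddddddd
ddddddd
dddAAdd
ddAA^dd
ddAAddd
dddAAdd
ddddddd
step 16: ddddddd
ddddddd
ddddddd
dddAAdd
ddA<ddd
ddAAddd
dddAAdd
ddddddd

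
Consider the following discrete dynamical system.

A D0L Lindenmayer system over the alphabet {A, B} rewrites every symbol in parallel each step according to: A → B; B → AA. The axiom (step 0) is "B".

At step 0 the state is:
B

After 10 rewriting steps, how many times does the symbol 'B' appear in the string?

32

gen 0: B
gen 1: AA
gen 2: BB
gen 3: AAAA
gen 4: BBBB
gen 5: AAAAAAAA
gen 6: BBBBBBBB
gen 7: AAAAAAAAAAAAAAAA
gen 8: BBBBBBBBBBBBBBBB
gen 9: AAAAAAAAAAAAAAAAAAAAAAAAAAAAAAAA
gen 10: BBBBBBBBBBBBBBBBBBBBBBBBBBBBBBBB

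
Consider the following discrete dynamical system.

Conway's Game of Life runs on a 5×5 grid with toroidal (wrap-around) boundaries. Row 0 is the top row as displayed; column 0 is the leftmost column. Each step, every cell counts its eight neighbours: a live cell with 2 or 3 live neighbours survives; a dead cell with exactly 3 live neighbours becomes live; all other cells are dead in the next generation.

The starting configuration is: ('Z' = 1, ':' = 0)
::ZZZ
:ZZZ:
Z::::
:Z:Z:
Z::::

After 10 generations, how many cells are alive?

[0] ::ZZZ
:ZZZ:
Z::::
:Z:Z:
Z::::
[1] Z:::Z
ZZ:::
Z::ZZ
ZZ::Z
ZZ:::
[2] ::::Z
:Z:Z:
::ZZ:
::ZZ:
:::::
[3] :::::
:::ZZ
:Z::Z
::ZZ:
:::Z:
[4] :::ZZ
Z::ZZ
Z:::Z
::ZZZ
::ZZ:
[5] Z::::
:::::
:ZZ::
ZZZ::
:::::
[6] :::::
:Z:::
Z:Z::
Z:Z::
Z::::
[7] :::::
:Z:::
Z:Z::
Z:::Z
:Z:::
[8] :::::
:Z:::
Z:::Z
Z:::Z
Z::::
[9] :::::
Z::::
:Z::Z
:Z:::
Z:::Z
[10] Z:::Z
Z::::
:Z:::
:Z::Z
Z::::

7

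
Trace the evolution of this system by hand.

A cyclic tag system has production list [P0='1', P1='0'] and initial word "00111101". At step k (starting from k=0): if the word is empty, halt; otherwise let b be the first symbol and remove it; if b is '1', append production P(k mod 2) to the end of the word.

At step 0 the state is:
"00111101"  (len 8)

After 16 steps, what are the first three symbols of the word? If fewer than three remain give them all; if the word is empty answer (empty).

t=0: "00111101"  (len 8)
t=1: "0111101"  (len 7)
t=2: "111101"  (len 6)
t=3: "111011"  (len 6)
t=4: "110110"  (len 6)
t=5: "101101"  (len 6)
t=6: "011010"  (len 6)
t=7: "11010"  (len 5)
t=8: "10100"  (len 5)
t=9: "01001"  (len 5)
t=10: "1001"  (len 4)
t=11: "0011"  (len 4)
t=12: "011"  (len 3)
t=13: "11"  (len 2)
t=14: "10"  (len 2)
t=15: "01"  (len 2)
t=16: "1"  (len 1)

1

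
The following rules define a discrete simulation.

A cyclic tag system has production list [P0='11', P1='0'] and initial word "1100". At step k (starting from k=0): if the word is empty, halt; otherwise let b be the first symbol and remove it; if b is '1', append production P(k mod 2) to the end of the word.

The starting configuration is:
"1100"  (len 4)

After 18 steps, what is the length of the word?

step 0: "1100"  (len 4)
step 1: "10011"  (len 5)
step 2: "00110"  (len 5)
step 3: "0110"  (len 4)
step 4: "110"  (len 3)
step 5: "1011"  (len 4)
step 6: "0110"  (len 4)
step 7: "110"  (len 3)
step 8: "100"  (len 3)
step 9: "0011"  (len 4)
step 10: "011"  (len 3)
step 11: "11"  (len 2)
step 12: "10"  (len 2)
step 13: "011"  (len 3)
step 14: "11"  (len 2)
step 15: "111"  (len 3)
step 16: "110"  (len 3)
step 17: "1011"  (len 4)
step 18: "0110"  (len 4)

4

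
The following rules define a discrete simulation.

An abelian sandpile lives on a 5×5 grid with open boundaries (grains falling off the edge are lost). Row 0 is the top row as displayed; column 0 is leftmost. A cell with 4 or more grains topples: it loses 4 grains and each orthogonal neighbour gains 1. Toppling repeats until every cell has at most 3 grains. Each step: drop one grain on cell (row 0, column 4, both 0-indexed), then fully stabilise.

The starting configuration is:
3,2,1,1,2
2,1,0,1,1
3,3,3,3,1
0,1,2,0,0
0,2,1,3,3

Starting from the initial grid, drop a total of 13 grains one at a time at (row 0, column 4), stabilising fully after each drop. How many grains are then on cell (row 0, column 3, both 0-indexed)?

1

k=0  3,2,1,1,2
2,1,0,1,1
3,3,3,3,1
0,1,2,0,0
0,2,1,3,3
k=1  3,2,1,1,3
2,1,0,1,1
3,3,3,3,1
0,1,2,0,0
0,2,1,3,3
k=2  3,2,1,2,0
2,1,0,1,2
3,3,3,3,1
0,1,2,0,0
0,2,1,3,3
k=3  3,2,1,2,1
2,1,0,1,2
3,3,3,3,1
0,1,2,0,0
0,2,1,3,3
k=4  3,2,1,2,2
2,1,0,1,2
3,3,3,3,1
0,1,2,0,0
0,2,1,3,3
k=5  3,2,1,2,3
2,1,0,1,2
3,3,3,3,1
0,1,2,0,0
0,2,1,3,3
k=6  3,2,1,3,0
2,1,0,1,3
3,3,3,3,1
0,1,2,0,0
0,2,1,3,3
k=7  3,2,1,3,1
2,1,0,1,3
3,3,3,3,1
0,1,2,0,0
0,2,1,3,3
k=8  3,2,1,3,2
2,1,0,1,3
3,3,3,3,1
0,1,2,0,0
0,2,1,3,3
k=9  3,2,1,3,3
2,1,0,1,3
3,3,3,3,1
0,1,2,0,0
0,2,1,3,3
k=10  3,2,2,0,2
2,1,0,3,0
3,3,3,3,2
0,1,2,0,0
0,2,1,3,3
k=11  3,2,2,0,3
2,1,0,3,0
3,3,3,3,2
0,1,2,0,0
0,2,1,3,3
k=12  3,2,2,1,0
2,1,0,3,1
3,3,3,3,2
0,1,2,0,0
0,2,1,3,3
k=13  3,2,2,1,1
2,1,0,3,1
3,3,3,3,2
0,1,2,0,0
0,2,1,3,3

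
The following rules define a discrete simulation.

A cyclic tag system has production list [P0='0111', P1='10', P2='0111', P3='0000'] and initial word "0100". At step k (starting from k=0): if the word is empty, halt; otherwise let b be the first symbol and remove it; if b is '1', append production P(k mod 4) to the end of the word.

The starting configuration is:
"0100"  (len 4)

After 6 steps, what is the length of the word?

[0] "0100"  (len 4)
[1] "100"  (len 3)
[2] "0010"  (len 4)
[3] "010"  (len 3)
[4] "10"  (len 2)
[5] "00111"  (len 5)
[6] "0111"  (len 4)

4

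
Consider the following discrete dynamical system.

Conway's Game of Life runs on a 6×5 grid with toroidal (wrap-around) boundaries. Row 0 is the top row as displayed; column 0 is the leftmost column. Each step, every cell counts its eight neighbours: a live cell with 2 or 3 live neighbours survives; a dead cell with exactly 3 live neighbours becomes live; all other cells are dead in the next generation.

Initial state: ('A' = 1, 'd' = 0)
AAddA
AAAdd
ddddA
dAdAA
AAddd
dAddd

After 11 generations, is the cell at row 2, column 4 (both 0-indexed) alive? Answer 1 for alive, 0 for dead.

[0] AAddA
AAAdd
ddddA
dAdAA
AAddd
dAddd
[1] ddddA
ddAAd
ddddA
dAAAA
dAddA
ddAdA
[2] ddAdA
dddAA
AAddA
dAAdA
dAddA
ddddA
[3] AdddA
dAAdd
dAddd
ddAdA
dAAdA
ddddA
[4] AAdAA
dAAdd
AAdAd
ddAdd
dAAdA
dAddA
[5] dddAA
ddddd
AddAd
ddddA
dAAdd
ddddd
[6] ddddd
dddAd
ddddA
AAAAA
ddddd
ddAAd
[7] ddAAd
ddddd
dAddd
AAAAA
Adddd
ddddd
[8] ddddd
ddAdd
dAdAA
ddAAA
AdAAd
ddddd
[9] ddddd
ddAAd
AAddA
ddddd
dAAdd
ddddd
[10] ddddd
AAAAA
AAAAA
ddAdd
ddddd
ddddd
[11] AAAAA
ddddd
ddddd
AdAdA
ddddd
ddddd

0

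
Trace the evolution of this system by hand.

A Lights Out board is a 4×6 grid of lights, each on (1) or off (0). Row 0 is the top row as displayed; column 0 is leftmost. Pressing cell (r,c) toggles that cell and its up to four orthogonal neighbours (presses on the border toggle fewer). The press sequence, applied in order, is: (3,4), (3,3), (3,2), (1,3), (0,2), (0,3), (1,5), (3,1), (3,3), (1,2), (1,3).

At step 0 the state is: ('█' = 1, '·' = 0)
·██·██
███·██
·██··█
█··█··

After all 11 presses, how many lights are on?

7

k=0  ·██·██
███·██
·██··█
█··█··
k=1  ·██·██
███·██
·██·██
█···██
k=2  ·██·██
███·██
·█████
█·██·█
k=3  ·██·██
███·██
·█·███
██···█
k=4  ·█████
██·█·█
·█··██
██···█
k=5  ····██
████·█
·█··██
██···█
k=6  ··██·█
███··█
·█··██
██···█
k=7  ··██··
███·█·
·█··█·
██···█
k=8  ··██··
███·█·
····█·
··█··█
k=9  ··██··
███·█·
···██·
···███
k=10  ···█··
█··██·
··███·
···███
k=11  ······
█·█···
··█·█·
···███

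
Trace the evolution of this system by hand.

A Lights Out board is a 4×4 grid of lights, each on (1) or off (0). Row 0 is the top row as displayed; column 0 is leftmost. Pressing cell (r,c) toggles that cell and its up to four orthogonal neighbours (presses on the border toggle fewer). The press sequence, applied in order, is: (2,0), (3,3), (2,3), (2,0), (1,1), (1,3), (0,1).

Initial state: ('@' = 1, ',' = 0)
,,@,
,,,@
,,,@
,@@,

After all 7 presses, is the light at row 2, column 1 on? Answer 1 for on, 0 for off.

1

k=0  ,,@,
,,,@
,,,@
,@@,
k=1  ,,@,
@,,@
@@,@
@@@,
k=2  ,,@,
@,,@
@@,,
@@,@
k=3  ,,@,
@,,,
@@@@
@@,,
k=4  ,,@,
,,,,
,,@@
,@,,
k=5  ,@@,
@@@,
,@@@
,@,,
k=6  ,@@@
@@,@
,@@,
,@,,
k=7  @,,@
@,,@
,@@,
,@,,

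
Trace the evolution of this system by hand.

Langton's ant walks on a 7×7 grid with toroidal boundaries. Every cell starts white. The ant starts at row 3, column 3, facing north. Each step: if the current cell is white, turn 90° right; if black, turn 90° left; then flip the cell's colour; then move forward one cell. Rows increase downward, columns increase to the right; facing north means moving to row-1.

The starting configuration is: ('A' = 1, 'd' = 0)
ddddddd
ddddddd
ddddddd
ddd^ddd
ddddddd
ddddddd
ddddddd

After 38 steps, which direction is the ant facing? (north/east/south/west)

k=0  ddddddd
ddddddd
ddddddd
ddd^ddd
ddddddd
ddddddd
ddddddd
k=1  ddddddd
ddddddd
ddddddd
dddA>dd
ddddddd
ddddddd
ddddddd
k=2  ddddddd
ddddddd
ddddddd
dddAAdd
ddddvdd
ddddddd
ddddddd
k=3  ddddddd
ddddddd
ddddddd
dddAAdd
ddd<Add
ddddddd
ddddddd
k=4  ddddddd
ddddddd
ddddddd
ddd^Add
dddAAdd
ddddddd
ddddddd
k=5  ddddddd
ddddddd
ddddddd
dd<dAdd
dddAAdd
ddddddd
ddddddd
k=6  ddddddd
ddddddd
dd^dddd
ddAdAdd
dddAAdd
ddddddd
ddddddd
k=7  ddddddd
ddddddd
ddA>ddd
ddAdAdd
dddAAdd
ddddddd
ddddddd
k=8  ddddddd
ddddddd
ddAAddd
ddAvAdd
dddAAdd
ddddddd
ddddddd
k=9  ddddddd
ddddddd
ddAAddd
dd<AAdd
dddAAdd
ddddddd
ddddddd
k=10  ddddddd
ddddddd
ddAAddd
dddAAdd
ddvAAdd
ddddddd
ddddddd
k=11  ddddddd
ddddddd
ddAAddd
dddAAdd
d<AAAdd
ddddddd
ddddddd
k=12  ddddddd
ddddddd
ddAAddd
d^dAAdd
dAAAAdd
ddddddd
ddddddd
k=13  ddddddd
ddddddd
ddAAddd
dA>AAdd
dAAAAdd
ddddddd
ddddddd
k=14  ddddddd
ddddddd
ddAAddd
dAAAAdd
dAvAAdd
ddddddd
ddddddd
k=15  ddddddd
ddddddd
ddAAddd
dAAAAdd
dAd>Add
ddddddd
ddddddd
k=16  ddddddd
ddddddd
ddAAddd
dAA^Add
dAddAdd
ddddddd
ddddddd
k=17  ddddddd
ddddddd
ddAAddd
dA<dAdd
dAddAdd
ddddddd
ddddddd
k=18  ddddddd
ddddddd
ddAAddd
dAddAdd
dAvdAdd
ddddddd
ddddddd
k=19  ddddddd
ddddddd
ddAAddd
dAddAdd
d<AdAdd
ddddddd
ddddddd
k=20  ddddddd
ddddddd
ddAAddd
dAddAdd
ddAdAdd
dvddddd
ddddddd
k=21  ddddddd
ddddddd
ddAAddd
dAddAdd
ddAdAdd
<Addddd
ddddddd
k=22  ddddddd
ddddddd
ddAAddd
dAddAdd
^dAdAdd
AAddddd
ddddddd
k=23  ddddddd
ddddddd
ddAAddd
dAddAdd
A>AdAdd
AAddddd
ddddddd
k=24  ddddddd
ddddddd
ddAAddd
dAddAdd
AAAdAdd
Avddddd
ddddddd
k=25  ddddddd
ddddddd
ddAAddd
dAddAdd
AAAdAdd
Ad>dddd
ddddddd
k=26  ddddddd
ddddddd
ddAAddd
dAddAdd
AAAdAdd
AdAdddd
ddvdddd
k=27  ddddddd
ddddddd
ddAAddd
dAddAdd
AAAdAdd
AdAdddd
d<Adddd
k=28  ddddddd
ddddddd
ddAAddd
dAddAdd
AAAdAdd
A^Adddd
dAAdddd
k=29  ddddddd
ddddddd
ddAAddd
dAddAdd
AAAdAdd
AA>dddd
dAAdddd
k=30  ddddddd
ddddddd
ddAAddd
dAddAdd
AA^dAdd
AAddddd
dAAdddd
k=31  ddddddd
ddddddd
ddAAddd
dAddAdd
A<ddAdd
AAddddd
dAAdddd
k=32  ddddddd
ddddddd
ddAAddd
dAddAdd
AdddAdd
Avddddd
dAAdddd
k=33  ddddddd
ddddddd
ddAAddd
dAddAdd
AdddAdd
Ad>dddd
dAAdddd
k=34  ddddddd
ddddddd
ddAAddd
dAddAdd
AdddAdd
AdAdddd
dAvdddd
k=35  ddddddd
ddddddd
ddAAddd
dAddAdd
AdddAdd
AdAdddd
dAd>ddd
k=36  dddvddd
ddddddd
ddAAddd
dAddAdd
AdddAdd
AdAdddd
dAdAddd
k=37  dd<Addd
ddddddd
ddAAddd
dAddAdd
AdddAdd
AdAdddd
dAdAddd
k=38  ddAAddd
ddddddd
ddAAddd
dAddAdd
AdddAdd
AdAdddd
dA^Addd

north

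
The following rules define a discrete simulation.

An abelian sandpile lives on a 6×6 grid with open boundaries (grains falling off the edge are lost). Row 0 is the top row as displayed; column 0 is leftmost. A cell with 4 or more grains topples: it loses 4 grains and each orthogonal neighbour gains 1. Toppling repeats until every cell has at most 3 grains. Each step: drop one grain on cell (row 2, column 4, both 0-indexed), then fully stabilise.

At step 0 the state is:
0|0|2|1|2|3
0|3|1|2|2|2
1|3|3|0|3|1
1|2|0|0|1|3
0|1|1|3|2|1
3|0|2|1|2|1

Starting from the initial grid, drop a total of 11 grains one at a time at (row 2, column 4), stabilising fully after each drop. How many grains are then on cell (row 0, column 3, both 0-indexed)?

step 0: 0|0|2|1|2|3
0|3|1|2|2|2
1|3|3|0|3|1
1|2|0|0|1|3
0|1|1|3|2|1
3|0|2|1|2|1
step 1: 0|0|2|1|2|3
0|3|1|2|3|2
1|3|3|1|0|2
1|2|0|0|2|3
0|1|1|3|2|1
3|0|2|1|2|1
step 2: 0|0|2|1|2|3
0|3|1|2|3|2
1|3|3|1|1|2
1|2|0|0|2|3
0|1|1|3|2|1
3|0|2|1|2|1
step 3: 0|0|2|1|2|3
0|3|1|2|3|2
1|3|3|1|2|2
1|2|0|0|2|3
0|1|1|3|2|1
3|0|2|1|2|1
step 4: 0|0|2|1|2|3
0|3|1|2|3|2
1|3|3|1|3|2
1|2|0|0|2|3
0|1|1|3|2|1
3|0|2|1|2|1
step 5: 0|0|2|1|3|3
0|3|1|3|0|3
1|3|3|2|1|3
1|2|0|0|3|3
0|1|1|3|2|1
3|0|2|1|2|1
step 6: 0|0|2|1|3|3
0|3|1|3|0|3
1|3|3|2|2|3
1|2|0|0|3|3
0|1|1|3|2|1
3|0|2|1|2|1
step 7: 0|0|2|1|3|3
0|3|1|3|0|3
1|3|3|2|3|3
1|2|0|0|3|3
0|1|1|3|2|1
3|0|2|1|2|1
step 8: 0|0|2|2|0|1
0|3|1|3|3|1
1|3|3|3|2|2
1|2|0|1|1|1
0|1|1|3|3|2
3|0|2|1|2|1
step 9: 0|0|2|2|0|1
0|3|1|3|3|1
1|3|3|3|3|2
1|2|0|1|1|1
0|1|1|3|3|2
3|0|2|1|2|1
step 10: 0|1|3|3|1|1
1|1|0|2|1|2
2|1|2|2|2|3
1|3|1|2|2|1
0|1|1|3|3|2
3|0|2|1|2|1
step 11: 0|1|3|3|1|1
1|1|0|2|1|2
2|1|2|2|3|3
1|3|1|2|2|1
0|1|1|3|3|2
3|0|2|1|2|1

3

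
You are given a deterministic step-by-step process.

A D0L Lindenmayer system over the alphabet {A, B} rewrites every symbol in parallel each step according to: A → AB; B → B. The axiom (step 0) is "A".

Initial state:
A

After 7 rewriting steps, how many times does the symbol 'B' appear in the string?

k=0  A
k=1  AB
k=2  ABB
k=3  ABBB
k=4  ABBBB
k=5  ABBBBB
k=6  ABBBBBB
k=7  ABBBBBBB

7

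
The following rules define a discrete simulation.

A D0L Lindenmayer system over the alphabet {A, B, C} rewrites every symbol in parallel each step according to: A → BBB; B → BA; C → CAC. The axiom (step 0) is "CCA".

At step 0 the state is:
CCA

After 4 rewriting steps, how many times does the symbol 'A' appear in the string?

step 0: CCA
step 1: CACCACBBB
step 2: CACBBBCACCACBBBCACBABABA
step 3: CACBBBCACBABABACACBBBCACCACBBBCACBABABACACBBBCACBABBBBABBBBABBB
step 4: CACBBBCACBABABACACBBBCACBABBBBABBBBABBBCACBBBCACBABABACACB…BCACBBBCACBABABACACBBBCACBABBBBABABABABBBBABABABABBBBABABA  (len 159)

46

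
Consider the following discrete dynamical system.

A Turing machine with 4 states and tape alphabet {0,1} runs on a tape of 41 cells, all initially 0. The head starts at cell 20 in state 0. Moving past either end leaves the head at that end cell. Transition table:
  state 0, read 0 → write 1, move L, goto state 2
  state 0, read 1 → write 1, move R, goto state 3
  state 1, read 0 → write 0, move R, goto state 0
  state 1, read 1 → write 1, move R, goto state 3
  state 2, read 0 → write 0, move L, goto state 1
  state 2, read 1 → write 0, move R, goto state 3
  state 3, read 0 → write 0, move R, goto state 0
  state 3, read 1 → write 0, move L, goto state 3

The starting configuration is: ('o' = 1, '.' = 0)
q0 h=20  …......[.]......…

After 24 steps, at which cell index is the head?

k=0  q0 h=20  …......[.]......…
k=1  q2 h=19  …......[.]o.....…
k=2  q1 h=18  …......[.].o....…
k=3  q0 h=19  …......[.]o.....…
k=4  q2 h=18  …......[.]oo....…
k=5  q1 h=17  …......[.].oo...…
k=6  q0 h=18  …......[.]oo....…
k=7  q2 h=17  …......[.]ooo...…
k=8  q1 h=16  …......[.].ooo..…
k=9  q0 h=17  …......[.]ooo...…
k=10  q2 h=16  …......[.]oooo..…
k=11  q1 h=15  …......[.].oooo.…
k=12  q0 h=16  …......[.]oooo..…
k=13  q2 h=15  …......[.]ooooo.…
k=14  q1 h=14  …......[.].ooooo…
k=15  q0 h=15  …......[.]ooooo.…
k=16  q2 h=14  …......[.]oooooo…
k=17  q1 h=13  …......[.].ooooo…
k=18  q0 h=14  …......[.]oooooo…
k=19  q2 h=13  …......[.]oooooo…
k=20  q1 h=12  …......[.].ooooo…
k=21  q0 h=13  …......[.]oooooo…
k=22  q2 h=12  …......[.]oooooo…
k=23  q1 h=11  …......[.].ooooo…
k=24  q0 h=12  …......[.]oooooo…

12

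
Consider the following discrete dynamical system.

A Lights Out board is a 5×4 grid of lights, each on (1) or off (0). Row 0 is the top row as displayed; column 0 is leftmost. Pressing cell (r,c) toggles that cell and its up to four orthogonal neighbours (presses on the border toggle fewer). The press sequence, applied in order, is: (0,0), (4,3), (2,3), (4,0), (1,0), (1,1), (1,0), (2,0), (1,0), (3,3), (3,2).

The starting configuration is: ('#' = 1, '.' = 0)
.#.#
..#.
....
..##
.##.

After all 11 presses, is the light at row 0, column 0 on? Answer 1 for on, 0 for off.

0) .#.#
..#.
....
..##
.##.
1) #..#
#.#.
....
..##
.##.
2) #..#
#.#.
....
..#.
.#.#
3) #..#
#.##
..##
..##
.#.#
4) #..#
#.##
..##
#.##
#..#
5) ...#
.###
#.##
#.##
#..#
6) .#.#
#..#
####
#.##
#..#
7) ##.#
.#.#
.###
#.##
#..#
8) ##.#
##.#
#.##
..##
#..#
9) .#.#
...#
..##
..##
#..#
10) .#.#
...#
..#.
....
#...
11) .#.#
...#
....
.###
#.#.

0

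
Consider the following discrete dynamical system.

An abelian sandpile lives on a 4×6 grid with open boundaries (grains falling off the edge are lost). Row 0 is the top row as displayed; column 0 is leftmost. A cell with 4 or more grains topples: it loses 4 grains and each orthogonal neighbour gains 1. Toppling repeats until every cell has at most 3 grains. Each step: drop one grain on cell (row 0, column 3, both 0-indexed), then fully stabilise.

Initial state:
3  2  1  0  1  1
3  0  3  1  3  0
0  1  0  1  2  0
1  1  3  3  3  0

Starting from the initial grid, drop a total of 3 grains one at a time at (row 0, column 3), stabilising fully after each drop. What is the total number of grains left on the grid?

gen 0: 3  2  1  0  1  1
3  0  3  1  3  0
0  1  0  1  2  0
1  1  3  3  3  0
gen 1: 3  2  1  1  1  1
3  0  3  1  3  0
0  1  0  1  2  0
1  1  3  3  3  0
gen 2: 3  2  1  2  1  1
3  0  3  1  3  0
0  1  0  1  2  0
1  1  3  3  3  0
gen 3: 3  2  1  3  1  1
3  0  3  1  3  0
0  1  0  1  2  0
1  1  3  3  3  0

36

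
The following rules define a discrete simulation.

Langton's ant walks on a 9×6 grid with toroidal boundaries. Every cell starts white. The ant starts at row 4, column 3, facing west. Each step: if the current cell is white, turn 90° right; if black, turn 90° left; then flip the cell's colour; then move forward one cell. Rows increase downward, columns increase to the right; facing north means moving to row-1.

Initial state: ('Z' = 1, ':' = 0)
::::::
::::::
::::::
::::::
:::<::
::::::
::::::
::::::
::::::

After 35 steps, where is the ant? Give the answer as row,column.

t=0: ::::::
::::::
::::::
::::::
:::<::
::::::
::::::
::::::
::::::
t=1: ::::::
::::::
::::::
:::^::
:::Z::
::::::
::::::
::::::
::::::
t=2: ::::::
::::::
::::::
:::Z>:
:::Z::
::::::
::::::
::::::
::::::
t=3: ::::::
::::::
::::::
:::ZZ:
:::Zv:
::::::
::::::
::::::
::::::
t=4: ::::::
::::::
::::::
:::ZZ:
:::<Z:
::::::
::::::
::::::
::::::
t=5: ::::::
::::::
::::::
:::ZZ:
::::Z:
:::v::
::::::
::::::
::::::
t=6: ::::::
::::::
::::::
:::ZZ:
::::Z:
::<Z::
::::::
::::::
::::::
t=7: ::::::
::::::
::::::
:::ZZ:
::^:Z:
::ZZ::
::::::
::::::
::::::
t=8: ::::::
::::::
::::::
:::ZZ:
::Z>Z:
::ZZ::
::::::
::::::
::::::
t=9: ::::::
::::::
::::::
:::ZZ:
::ZZZ:
::Zv::
::::::
::::::
::::::
t=10: ::::::
::::::
::::::
:::ZZ:
::ZZZ:
::Z:>:
::::::
::::::
::::::
t=11: ::::::
::::::
::::::
:::ZZ:
::ZZZ:
::Z:Z:
::::v:
::::::
::::::
t=12: ::::::
::::::
::::::
:::ZZ:
::ZZZ:
::Z:Z:
:::<Z:
::::::
::::::
t=13: ::::::
::::::
::::::
:::ZZ:
::ZZZ:
::Z^Z:
:::ZZ:
::::::
::::::
t=14: ::::::
::::::
::::::
:::ZZ:
::ZZZ:
::ZZ>:
:::ZZ:
::::::
::::::
t=15: ::::::
::::::
::::::
:::ZZ:
::ZZ^:
::ZZ::
:::ZZ:
::::::
::::::
t=16: ::::::
::::::
::::::
:::ZZ:
::Z<::
::ZZ::
:::ZZ:
::::::
::::::
t=17: ::::::
::::::
::::::
:::ZZ:
::Z:::
::Zv::
:::ZZ:
::::::
::::::
t=18: ::::::
::::::
::::::
:::ZZ:
::Z:::
::Z:>:
:::ZZ:
::::::
::::::
t=19: ::::::
::::::
::::::
:::ZZ:
::Z:::
::Z:Z:
:::Zv:
::::::
::::::
t=20: ::::::
::::::
::::::
:::ZZ:
::Z:::
::Z:Z:
:::Z:>
::::::
::::::
t=21: ::::::
::::::
::::::
:::ZZ:
::Z:::
::Z:Z:
:::Z:Z
:::::v
::::::
t=22: ::::::
::::::
::::::
:::ZZ:
::Z:::
::Z:Z:
:::Z:Z
::::<Z
::::::
t=23: ::::::
::::::
::::::
:::ZZ:
::Z:::
::Z:Z:
:::Z^Z
::::ZZ
::::::
t=24: ::::::
::::::
::::::
:::ZZ:
::Z:::
::Z:Z:
:::ZZ>
::::ZZ
::::::
t=25: ::::::
::::::
::::::
:::ZZ:
::Z:::
::Z:Z^
:::ZZ:
::::ZZ
::::::
t=26: ::::::
::::::
::::::
:::ZZ:
::Z:::
>:Z:ZZ
:::ZZ:
::::ZZ
::::::
t=27: ::::::
::::::
::::::
:::ZZ:
::Z:::
Z:Z:ZZ
v::ZZ:
::::ZZ
::::::
t=28: ::::::
::::::
::::::
:::ZZ:
::Z:::
Z:Z:ZZ
Z::ZZ<
::::ZZ
::::::
t=29: ::::::
::::::
::::::
:::ZZ:
::Z:::
Z:Z:Z^
Z::ZZZ
::::ZZ
::::::
t=30: ::::::
::::::
::::::
:::ZZ:
::Z:::
Z:Z:<:
Z::ZZZ
::::ZZ
::::::
t=31: ::::::
::::::
::::::
:::ZZ:
::Z:::
Z:Z:::
Z::ZvZ
::::ZZ
::::::
t=32: ::::::
::::::
::::::
:::ZZ:
::Z:::
Z:Z:::
Z::Z:>
::::ZZ
::::::
t=33: ::::::
::::::
::::::
:::ZZ:
::Z:::
Z:Z::^
Z::Z::
::::ZZ
::::::
t=34: ::::::
::::::
::::::
:::ZZ:
::Z:::
>:Z::Z
Z::Z::
::::ZZ
::::::
t=35: ::::::
::::::
::::::
:::ZZ:
^:Z:::
::Z::Z
Z::Z::
::::ZZ
::::::

4,0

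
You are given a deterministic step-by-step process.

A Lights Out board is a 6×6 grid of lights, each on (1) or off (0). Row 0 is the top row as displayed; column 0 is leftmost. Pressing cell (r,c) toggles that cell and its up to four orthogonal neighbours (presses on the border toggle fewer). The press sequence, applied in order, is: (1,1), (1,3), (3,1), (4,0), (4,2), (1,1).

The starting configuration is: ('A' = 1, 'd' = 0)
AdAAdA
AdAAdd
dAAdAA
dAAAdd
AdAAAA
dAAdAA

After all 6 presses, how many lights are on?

step 0: AdAAdA
AdAAdd
dAAdAA
dAAAdd
AdAAAA
dAAdAA
step 1: AAAAdA
dAdAdd
ddAdAA
dAAAdd
AdAAAA
dAAdAA
step 2: AAAddA
dAAdAd
ddAAAA
dAAAdd
AdAAAA
dAAdAA
step 3: AAAddA
dAAdAd
dAAAAA
AddAdd
AAAAAA
dAAdAA
step 4: AAAddA
dAAdAd
dAAAAA
dddAdd
ddAAAA
AAAdAA
step 5: AAAddA
dAAdAd
dAAAAA
ddAAdd
dAddAA
AAddAA
step 6: AdAddA
AdddAd
ddAAAA
ddAAdd
dAddAA
AAddAA

18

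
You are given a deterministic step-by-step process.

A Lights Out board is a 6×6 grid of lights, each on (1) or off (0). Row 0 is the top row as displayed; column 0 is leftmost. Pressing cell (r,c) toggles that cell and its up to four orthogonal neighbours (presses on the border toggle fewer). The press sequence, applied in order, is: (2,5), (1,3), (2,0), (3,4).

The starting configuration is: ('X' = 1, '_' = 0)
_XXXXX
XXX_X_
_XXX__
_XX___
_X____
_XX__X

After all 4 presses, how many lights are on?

20

[0] _XXXXX
XXX_X_
_XXX__
_XX___
_X____
_XX__X
[1] _XXXXX
XXX_XX
_XXXXX
_XX__X
_X____
_XX__X
[2] _XX_XX
XX_X_X
_XX_XX
_XX__X
_X____
_XX__X
[3] _XX_XX
_X_X_X
X_X_XX
XXX__X
_X____
_XX__X
[4] _XX_XX
_X_X_X
X_X__X
XXXXX_
_X__X_
_XX__X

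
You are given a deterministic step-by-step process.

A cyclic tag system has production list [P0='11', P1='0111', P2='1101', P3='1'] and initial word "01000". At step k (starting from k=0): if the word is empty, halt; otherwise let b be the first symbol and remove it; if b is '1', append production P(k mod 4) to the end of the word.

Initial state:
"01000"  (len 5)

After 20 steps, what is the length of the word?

k=0  "01000"  (len 5)
k=1  "1000"  (len 4)
k=2  "0000111"  (len 7)
k=3  "000111"  (len 6)
k=4  "00111"  (len 5)
k=5  "0111"  (len 4)
k=6  "111"  (len 3)
k=7  "111101"  (len 6)
k=8  "111011"  (len 6)
k=9  "1101111"  (len 7)
k=10  "1011110111"  (len 10)
k=11  "0111101111101"  (len 13)
k=12  "111101111101"  (len 12)
k=13  "1110111110111"  (len 13)
k=14  "1101111101110111"  (len 16)
k=15  "1011111011101111101"  (len 19)
k=16  "0111110111011111011"  (len 19)
k=17  "111110111011111011"  (len 18)
k=18  "111101110111110110111"  (len 21)
k=19  "111011101111101101111101"  (len 24)
k=20  "110111011111011011111011"  (len 24)

24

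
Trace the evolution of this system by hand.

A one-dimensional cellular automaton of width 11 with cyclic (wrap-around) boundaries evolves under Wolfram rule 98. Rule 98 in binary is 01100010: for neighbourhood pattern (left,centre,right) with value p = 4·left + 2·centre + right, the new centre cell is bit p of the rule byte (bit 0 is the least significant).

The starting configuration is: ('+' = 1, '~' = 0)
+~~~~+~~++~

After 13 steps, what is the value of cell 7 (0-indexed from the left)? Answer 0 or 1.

t=0: +~~~~+~~++~
t=1: ~~~~+~~+~++
t=2: ~~~+~~+~+~+
t=3: ~~+~~+~+~+~
t=4: ~+~~+~+~+~~
t=5: +~~+~+~+~~~
t=6: ~~+~+~+~~~+
t=7: ~+~+~+~~~+~
t=8: +~+~+~~~+~~
t=9: ~+~+~~~+~~+
t=10: +~+~~~+~~+~
t=11: ~+~~~+~~+~+
t=12: +~~~+~~+~+~
t=13: ~~~+~~+~+~+

0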